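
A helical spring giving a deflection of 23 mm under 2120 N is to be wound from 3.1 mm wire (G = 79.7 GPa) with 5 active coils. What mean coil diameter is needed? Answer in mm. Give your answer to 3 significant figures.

12.6 mm

Required rate k = F/δ = 2120/23 = 92.174 N/mm
D = (Gd⁴/(8N_a·k))^(1/3) = (79.7×10³·3.1⁴/(8·5·92.174))^(1/3)
  = (1996.35)^(1/3) = 12.5915 mm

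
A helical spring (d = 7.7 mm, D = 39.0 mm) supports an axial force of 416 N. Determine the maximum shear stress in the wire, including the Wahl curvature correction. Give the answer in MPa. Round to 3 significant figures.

118 MPa

Spring index C = D/d = 39.0/7.7 = 5.0649
K_W = (4C−1)/(4C−4) + 0.615/C = 19.260/16.260 + 0.1214 = 1.3059
τ₀ = 8FD/(πd³) = 8·416·39.0/(π·7.7³) = 129792/1434.2 = 90.495 MPa
τ_max = K·τ₀ = 1.3059 × 90.495 = 118.18 MPa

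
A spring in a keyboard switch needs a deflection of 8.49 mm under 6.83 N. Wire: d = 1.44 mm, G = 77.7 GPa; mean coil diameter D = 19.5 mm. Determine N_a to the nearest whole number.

Required rate k = F/δ = 6.83/8.49 = 0.80448 N/mm
N_a = Gd⁴/(8D³k) = (77.7×10³ × 1.44⁴)/(8 × 19.5³ × 0.80448)
    = 334096 / 47720.7 = 7.001 → 7 coils

7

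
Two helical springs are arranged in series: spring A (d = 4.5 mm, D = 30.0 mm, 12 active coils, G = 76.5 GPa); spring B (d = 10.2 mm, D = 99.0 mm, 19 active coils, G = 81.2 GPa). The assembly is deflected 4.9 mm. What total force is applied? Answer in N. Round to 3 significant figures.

k_A = Gd⁴/(8D³N_a) = (76.5×10³)(4.5⁴)/(8·30.0³·12) = 12.103 N/mm
k_B = Gd⁴/(8D³N_a) = (81.2×10³)(10.2⁴)/(8·99.0³·19) = 5.9595 N/mm
Series: 1/k_eq = 1/12.103 + 1/5.9595 = 0.25043; k_eq = 3.9932 N/mm
F = k_eq·δ = 3.9932·4.9 = 19.567 N

19.6 N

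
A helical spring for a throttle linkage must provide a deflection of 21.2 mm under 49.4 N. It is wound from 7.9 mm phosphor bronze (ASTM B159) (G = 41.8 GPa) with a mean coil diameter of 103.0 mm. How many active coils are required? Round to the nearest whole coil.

8

Required rate k = F/δ = 49.4/21.2 = 2.3302 N/mm
N_a = Gd⁴/(8D³k) = (41.8×10³ × 7.9⁴)/(8 × 103.0³ × 2.3302)
    = 1.62811e+08 / 2.03701e+07 = 7.993 → 8 coils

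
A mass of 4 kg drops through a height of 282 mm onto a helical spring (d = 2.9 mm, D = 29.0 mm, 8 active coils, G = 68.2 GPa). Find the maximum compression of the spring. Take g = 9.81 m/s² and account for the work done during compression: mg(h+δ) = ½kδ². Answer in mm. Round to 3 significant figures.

98.3 mm

k = Gd⁴/(8D³N_a) = (68.2×10³)(2.9⁴)/(8·29.0³·8) = 3.0903 N/mm
W = mg = 4 × 9.81 = 39.24 N
½kδ² − Wδ − Wh = 0 → δ = (W + √(W² + 2kWh))/k
δ = (39.24 + √(1539.8 + 68392.8))/3.0903 = (39.24 + 264.45)/3.0903 = 98.271 mm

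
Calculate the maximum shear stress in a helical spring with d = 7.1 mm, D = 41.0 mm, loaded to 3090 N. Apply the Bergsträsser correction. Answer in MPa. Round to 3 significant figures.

Spring index C = D/d = 41.0/7.1 = 5.7746
K_B = (4C+2)/(4C−3) = 25.099/20.099 = 1.2488
τ₀ = 8FD/(πd³) = 8·3090·41.0/(π·7.1³) = 1.01352e+06/1124.4 = 901.38 MPa
τ_max = K·τ₀ = 1.2488 × 901.38 = 1125.6 MPa

1130 MPa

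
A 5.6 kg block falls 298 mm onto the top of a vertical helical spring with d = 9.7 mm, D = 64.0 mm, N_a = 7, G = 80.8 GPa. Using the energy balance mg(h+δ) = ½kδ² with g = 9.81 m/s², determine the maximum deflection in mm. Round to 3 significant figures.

27.1 mm

k = Gd⁴/(8D³N_a) = (80.8×10³)(9.7⁴)/(8·64.0³·7) = 48.727 N/mm
W = mg = 5.6 × 9.81 = 54.936 N
½kδ² − Wδ − Wh = 0 → δ = (W + √(W² + 2kWh))/k
δ = (54.936 + √(3018 + 1.59541e+06))/48.727 = (54.936 + 1264.3)/48.727 = 27.074 mm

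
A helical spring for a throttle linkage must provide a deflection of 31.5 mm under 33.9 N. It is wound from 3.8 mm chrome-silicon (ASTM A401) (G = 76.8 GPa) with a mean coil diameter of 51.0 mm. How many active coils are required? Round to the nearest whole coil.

Required rate k = F/δ = 33.9/31.5 = 1.0762 N/mm
N_a = Gd⁴/(8D³k) = (76.8×10³ × 3.8⁴)/(8 × 51.0³ × 1.0762)
    = 1.60138e+07 / 1.14206e+06 = 14.02 → 14 coils

14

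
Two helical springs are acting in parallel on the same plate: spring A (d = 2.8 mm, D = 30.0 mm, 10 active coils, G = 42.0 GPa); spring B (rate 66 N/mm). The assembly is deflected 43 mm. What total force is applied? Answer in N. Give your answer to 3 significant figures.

2890 N

k_A = Gd⁴/(8D³N_a) = (42.0×10³)(2.8⁴)/(8·30.0³·10) = 1.1952 N/mm
Parallel: k_eq = 1.1952 + 66 = 67.195 N/mm
F = k_eq·δ = 67.195·43 = 2889.4 N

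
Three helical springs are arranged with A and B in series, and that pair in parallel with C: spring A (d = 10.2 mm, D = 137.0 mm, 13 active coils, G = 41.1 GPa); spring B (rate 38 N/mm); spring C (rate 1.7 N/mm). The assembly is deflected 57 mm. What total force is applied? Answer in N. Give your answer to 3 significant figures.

188 N

k_A = Gd⁴/(8D³N_a) = (41.1×10³)(10.2⁴)/(8·137.0³·13) = 1.6636 N/mm
Springs A,B series: k_AB = 1/(1/1.6636+1/38) = 1.5938 N/mm; parallel with C: k_eq = 1.5938+1.7 = 3.2938 N/mm
F = k_eq·δ = 3.2938·57 = 187.75 N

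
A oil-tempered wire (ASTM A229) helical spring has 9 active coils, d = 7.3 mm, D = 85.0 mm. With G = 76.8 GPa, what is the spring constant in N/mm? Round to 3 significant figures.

4.93 N/mm

k = Gd⁴/(8D³N_a) = (76.8×10³ × 7.3⁴) / (8 × 85.0³ × 9)
  = 2.18098e+08 / 4.4217e+07 = 4.9325 N/mm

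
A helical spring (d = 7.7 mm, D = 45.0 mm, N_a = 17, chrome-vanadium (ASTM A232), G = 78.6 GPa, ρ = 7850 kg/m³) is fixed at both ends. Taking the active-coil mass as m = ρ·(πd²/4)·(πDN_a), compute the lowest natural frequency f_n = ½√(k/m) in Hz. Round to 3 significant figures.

k = Gd⁴/(8D³N_a) = (78.6×10³)(7.7⁴)/(8·45.0³·17) = 22.295 N/mm = 22295 N/m
Wire length L = πDN_a = π·45.0·17 = 2403.3 mm
m = ρ·(πd²/4)·L = 7850 × 46.566×10⁻⁶ m² × 2.4033 m = 0.87852 kg
f_n = ½√(k/m) = 0.5·√(22295/0.87852) = 0.5·√(25378) = 79.652 Hz

79.7 Hz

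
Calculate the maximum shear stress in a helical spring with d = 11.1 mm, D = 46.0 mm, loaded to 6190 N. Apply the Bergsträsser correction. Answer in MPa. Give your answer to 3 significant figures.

Spring index C = D/d = 46.0/11.1 = 4.1441
K_B = (4C+2)/(4C−3) = 18.577/13.577 = 1.3683
τ₀ = 8FD/(πd³) = 8·6190·46.0/(π·11.1³) = 2.27792e+06/4296.5 = 530.18 MPa
τ_max = K·τ₀ = 1.3683 × 530.18 = 725.43 MPa

725 MPa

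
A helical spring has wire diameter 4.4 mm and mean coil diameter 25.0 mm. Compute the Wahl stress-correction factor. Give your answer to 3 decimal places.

1.268

C = D/d = 25.0/4.4 = 5.6818
K_W = (4C−1)/(4C−4) + 0.615/C = 21.727/18.727 + 0.1082 = 1.2684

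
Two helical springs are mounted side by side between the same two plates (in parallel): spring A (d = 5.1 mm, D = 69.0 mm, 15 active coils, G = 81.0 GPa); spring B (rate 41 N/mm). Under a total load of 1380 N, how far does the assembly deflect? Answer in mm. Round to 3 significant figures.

k_A = Gd⁴/(8D³N_a) = (81.0×10³)(5.1⁴)/(8·69.0³·15) = 1.3901 N/mm
Parallel: k_eq = 1.3901 + 41 = 42.39 N/mm
δ = F/k_eq = 1380/42.39 = 32.555 mm

32.6 mm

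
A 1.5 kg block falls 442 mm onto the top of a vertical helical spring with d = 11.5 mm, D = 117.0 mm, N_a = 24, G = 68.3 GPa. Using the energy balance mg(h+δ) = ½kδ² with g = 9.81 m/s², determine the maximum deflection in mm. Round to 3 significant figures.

61.8 mm

k = Gd⁴/(8D³N_a) = (68.3×10³)(11.5⁴)/(8·117.0³·24) = 3.8847 N/mm
W = mg = 1.5 × 9.81 = 14.715 N
½kδ² − Wδ − Wh = 0 → δ = (W + √(W² + 2kWh))/k
δ = (14.715 + √(216.53 + 50531.9))/3.8847 = (14.715 + 225.27)/3.8847 = 61.779 mm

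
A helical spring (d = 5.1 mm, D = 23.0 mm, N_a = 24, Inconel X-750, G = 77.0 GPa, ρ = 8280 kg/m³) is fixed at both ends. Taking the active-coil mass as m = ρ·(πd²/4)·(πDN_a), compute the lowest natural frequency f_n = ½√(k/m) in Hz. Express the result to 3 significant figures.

k = Gd⁴/(8D³N_a) = (77.0×10³)(5.1⁴)/(8·23.0³·24) = 22.299 N/mm = 22299 N/m
Wire length L = πDN_a = π·23.0·24 = 1734.2 mm
m = ρ·(πd²/4)·L = 8280 × 20.428×10⁻⁶ m² × 1.7342 m = 0.29333 kg
f_n = ½√(k/m) = 0.5·√(22299/0.29333) = 0.5·√(76022) = 137.86 Hz

138 Hz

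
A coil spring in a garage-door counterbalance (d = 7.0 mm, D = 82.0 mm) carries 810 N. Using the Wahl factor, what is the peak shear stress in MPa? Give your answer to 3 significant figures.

Spring index C = D/d = 82.0/7.0 = 11.7143
K_W = (4C−1)/(4C−4) + 0.615/C = 45.857/42.857 + 0.0525 = 1.1225
τ₀ = 8FD/(πd³) = 8·810·82.0/(π·7.0³) = 531360/1077.6 = 493.11 MPa
τ_max = K·τ₀ = 1.1225 × 493.11 = 553.52 MPa

554 MPa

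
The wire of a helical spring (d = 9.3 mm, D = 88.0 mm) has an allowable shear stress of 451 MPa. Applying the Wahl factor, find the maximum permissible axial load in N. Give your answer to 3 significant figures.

C = D/d = 88.0/9.3 = 9.4624
K_W = (4C−1)/(4C−4) + 0.615/C = 36.849/33.849 + 0.0650 = 1.1536
τ_max = K·8FD/(πd³) → F_max = τ_allow·πd³/(8DK)
F_max = 451·π·9.3³/(8·88.0·1.1536) = 1.1397e+06/812.15 = 1403.3 N

1400 N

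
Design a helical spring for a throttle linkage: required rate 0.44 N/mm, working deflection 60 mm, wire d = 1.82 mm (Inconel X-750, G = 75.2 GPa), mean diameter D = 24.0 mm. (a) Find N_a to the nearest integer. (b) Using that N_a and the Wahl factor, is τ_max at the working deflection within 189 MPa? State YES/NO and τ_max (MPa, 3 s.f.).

N_a = Gd⁴/(8D³k) = (75.2×10³)(1.82⁴)/(8·24.0³·0.44) = 16.96 → N_a = 17
Actual rate k = Gd⁴/(8D³·17) = 0.43886 N/mm
Working load F = kδ = 0.43886·60 = 26.332 N
C = 24.0/1.82 = 13.1868; K_W = (4C−1)/(4C−4)+0.615/C = 1.1082
τ_max = K_W·8FD/(πd³) = 1.1082·266.94 = 295.82 MPa
τ_max > 189 MPa → exceeds allowable

(a) 17 coils; (b) NO, τ_max = 296 MPa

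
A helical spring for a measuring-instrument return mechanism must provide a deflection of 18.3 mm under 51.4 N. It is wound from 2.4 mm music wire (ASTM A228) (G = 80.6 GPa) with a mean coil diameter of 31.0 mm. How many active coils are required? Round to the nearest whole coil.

4

Required rate k = F/δ = 51.4/18.3 = 2.8087 N/mm
N_a = Gd⁴/(8D³k) = (80.6×10³ × 2.4⁴)/(8 × 31.0³ × 2.8087)
    = 2.67411e+06 / 669402 = 3.995 → 4 coils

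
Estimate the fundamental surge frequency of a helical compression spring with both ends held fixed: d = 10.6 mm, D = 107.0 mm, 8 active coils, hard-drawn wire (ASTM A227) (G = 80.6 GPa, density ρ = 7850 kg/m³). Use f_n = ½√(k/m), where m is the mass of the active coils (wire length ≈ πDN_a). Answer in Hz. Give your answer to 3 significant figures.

41.7 Hz

k = Gd⁴/(8D³N_a) = (80.6×10³)(10.6⁴)/(8·107.0³·8) = 12.979 N/mm = 12979 N/m
Wire length L = πDN_a = π·107.0·8 = 2689.2 mm
m = ρ·(πd²/4)·L = 7850 × 88.247×10⁻⁶ m² × 2.6892 m = 1.8629 kg
f_n = ½√(k/m) = 0.5·√(12979/1.8629) = 0.5·√(6966.8) = 41.734 Hz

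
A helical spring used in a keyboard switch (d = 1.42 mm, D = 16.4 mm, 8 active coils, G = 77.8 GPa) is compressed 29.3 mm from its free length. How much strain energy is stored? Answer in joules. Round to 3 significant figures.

k = Gd⁴/(8D³N_a) = (77.8×10³)(1.42⁴)/(8·16.4³·8) = 1.1205 N/mm
U = ½kδ² = 0.5 × 1.1205 × 29.3² = 480.98 N·mm = 0.48098 J

0.481 J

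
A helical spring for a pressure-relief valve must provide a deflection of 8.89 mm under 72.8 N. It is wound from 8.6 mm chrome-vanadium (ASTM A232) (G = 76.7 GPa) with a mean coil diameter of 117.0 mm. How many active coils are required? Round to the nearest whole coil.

Required rate k = F/δ = 72.8/8.89 = 8.189 N/mm
N_a = Gd⁴/(8D³k) = (76.7×10³ × 8.6⁴)/(8 × 117.0³ × 8.189)
    = 4.19555e+08 / 1.04925e+08 = 3.999 → 4 coils

4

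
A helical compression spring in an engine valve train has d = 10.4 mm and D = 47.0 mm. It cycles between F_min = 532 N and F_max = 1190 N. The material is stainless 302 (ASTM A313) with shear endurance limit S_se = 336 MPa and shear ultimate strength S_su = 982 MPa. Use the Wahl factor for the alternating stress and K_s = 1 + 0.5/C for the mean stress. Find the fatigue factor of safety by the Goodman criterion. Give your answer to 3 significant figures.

C = D/d = 47.0/10.4 = 4.5192; K_W = (4C−1)/(4C−4)+0.615/C = 1.3492; K_s = 1+0.5/C = 1.1106
F_a = (F_max−F_min)/2 = 329 N; F_m = (F_max+F_min)/2 = 861 N
τ_a = K_W·8F_aD/(πd³) = 1.3492 × 35.005 = 47.229 MPa
τ_m = K_s·8F_mD/(πd³) = 1.1106 × 91.61 = 101.75 MPa
Goodman: 1/n_f = τ_a/S_se + τ_m/S_su = 47.229/336 + 101.75/982 = 0.14056 + 0.10361 = 0.24417
n_f = 1/0.24417 = 4.095

4.10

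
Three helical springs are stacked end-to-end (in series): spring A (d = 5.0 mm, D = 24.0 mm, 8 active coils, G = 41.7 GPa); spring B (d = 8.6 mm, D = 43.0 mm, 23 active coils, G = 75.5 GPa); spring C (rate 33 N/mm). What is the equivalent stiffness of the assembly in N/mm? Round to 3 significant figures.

10.0 N/mm

k_A = Gd⁴/(8D³N_a) = (41.7×10³)(5.0⁴)/(8·24.0³·8) = 29.458 N/mm
k_B = Gd⁴/(8D³N_a) = (75.5×10³)(8.6⁴)/(8·43.0³·23) = 28.23 N/mm
Series: 1/k_eq = 1/29.458 + 1/28.23 + 1/33 = 0.099672; k_eq = 10.033 N/mm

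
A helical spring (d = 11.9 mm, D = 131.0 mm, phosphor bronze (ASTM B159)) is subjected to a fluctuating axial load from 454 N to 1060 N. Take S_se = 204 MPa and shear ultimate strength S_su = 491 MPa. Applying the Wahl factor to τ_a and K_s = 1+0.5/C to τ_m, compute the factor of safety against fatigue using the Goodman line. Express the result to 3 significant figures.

C = D/d = 131.0/11.9 = 11.0084; K_W = (4C−1)/(4C−4)+0.615/C = 1.1308; K_s = 1+0.5/C = 1.0454
F_a = (F_max−F_min)/2 = 303 N; F_m = (F_max+F_min)/2 = 757 N
τ_a = K_W·8F_aD/(πd³) = 1.1308 × 59.981 = 67.827 MPa
τ_m = K_s·8F_mD/(πd³) = 1.0454 × 149.85 = 156.66 MPa
Goodman: 1/n_f = τ_a/S_se + τ_m/S_su = 67.827/204 + 156.66/491 = 0.33248 + 0.31906 = 0.65155
n_f = 1/0.65155 = 1.535

1.53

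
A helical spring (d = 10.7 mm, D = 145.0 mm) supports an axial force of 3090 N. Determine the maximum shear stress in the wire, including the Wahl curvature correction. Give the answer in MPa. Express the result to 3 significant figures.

Spring index C = D/d = 145.0/10.7 = 13.5514
K_W = (4C−1)/(4C−4) + 0.615/C = 53.206/50.206 + 0.0454 = 1.1051
τ₀ = 8FD/(πd³) = 8·3090·145.0/(π·10.7³) = 3.5844e+06/3848.6 = 931.36 MPa
τ_max = K·τ₀ = 1.1051 × 931.36 = 1029.3 MPa

1030 MPa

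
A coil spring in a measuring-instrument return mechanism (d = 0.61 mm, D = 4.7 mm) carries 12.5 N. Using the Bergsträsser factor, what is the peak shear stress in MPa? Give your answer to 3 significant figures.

778 MPa

Spring index C = D/d = 4.7/0.61 = 7.7049
K_B = (4C+2)/(4C−3) = 32.820/27.820 = 1.1797
τ₀ = 8FD/(πd³) = 8·12.5·4.7/(π·0.61³) = 470/0.71308 = 659.11 MPa
τ_max = K·τ₀ = 1.1797 × 659.11 = 777.57 MPa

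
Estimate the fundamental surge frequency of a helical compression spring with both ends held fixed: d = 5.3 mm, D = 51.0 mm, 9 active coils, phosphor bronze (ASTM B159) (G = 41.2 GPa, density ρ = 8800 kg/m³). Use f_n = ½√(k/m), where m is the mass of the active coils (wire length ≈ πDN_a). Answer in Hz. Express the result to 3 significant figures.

k = Gd⁴/(8D³N_a) = (41.2×10³)(5.3⁴)/(8·51.0³·9) = 3.4038 N/mm = 3403.8 N/m
Wire length L = πDN_a = π·51.0·9 = 1442 mm
m = ρ·(πd²/4)·L = 8800 × 22.062×10⁻⁶ m² × 1.442 m = 0.27995 kg
f_n = ½√(k/m) = 0.5·√(3403.8/0.27995) = 0.5·√(12158) = 55.132 Hz

55.1 Hz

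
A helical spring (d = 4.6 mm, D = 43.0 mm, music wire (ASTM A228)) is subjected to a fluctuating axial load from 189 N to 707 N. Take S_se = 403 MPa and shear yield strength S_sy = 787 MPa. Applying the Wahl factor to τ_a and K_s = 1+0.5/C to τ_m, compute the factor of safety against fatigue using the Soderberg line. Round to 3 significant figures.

C = D/d = 43.0/4.6 = 9.3478; K_W = (4C−1)/(4C−4)+0.615/C = 1.1556; K_s = 1+0.5/C = 1.0535
F_a = (F_max−F_min)/2 = 259 N; F_m = (F_max+F_min)/2 = 448 N
τ_a = K_W·8F_aD/(πd³) = 1.1556 × 291.36 = 336.71 MPa
τ_m = K_s·8F_mD/(πd³) = 1.0535 × 503.98 = 530.94 MPa
Soderberg: 1/n_f = τ_a/S_se + τ_m/S_sy = 336.71/403 + 530.94/787 = 0.83551 + 0.67463 = 1.5101
n_f = 1/1.5101 = 0.6622

0.662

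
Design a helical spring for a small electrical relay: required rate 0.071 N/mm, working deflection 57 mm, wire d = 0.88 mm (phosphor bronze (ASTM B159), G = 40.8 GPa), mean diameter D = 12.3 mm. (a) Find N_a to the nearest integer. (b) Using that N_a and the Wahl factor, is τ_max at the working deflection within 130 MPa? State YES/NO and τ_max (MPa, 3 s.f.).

(a) 23 coils; (b) NO, τ_max = 206 MPa

N_a = Gd⁴/(8D³k) = (40.8×10³)(0.88⁴)/(8·12.3³·0.071) = 23.15 → N_a = 23
Actual rate k = Gd⁴/(8D³·23) = 0.071459 N/mm
Working load F = kδ = 0.071459·57 = 4.0732 N
C = 12.3/0.88 = 13.9773; K_W = (4C−1)/(4C−4)+0.615/C = 1.1018
τ_max = K_W·8FD/(πd³) = 1.1018·187.21 = 206.27 MPa
τ_max > 130 MPa → exceeds allowable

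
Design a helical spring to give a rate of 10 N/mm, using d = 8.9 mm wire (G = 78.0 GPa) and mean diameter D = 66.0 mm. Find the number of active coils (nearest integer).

21

N_a = Gd⁴/(8D³k) = (78.0×10³ × 8.9⁴)/(8 × 66.0³ × 10)
    = 4.89389e+08 / 2.29997e+07 = 21.28 → 21 coils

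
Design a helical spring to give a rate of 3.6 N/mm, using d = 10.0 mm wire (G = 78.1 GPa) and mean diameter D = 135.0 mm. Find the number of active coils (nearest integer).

11

N_a = Gd⁴/(8D³k) = (78.1×10³ × 10.0⁴)/(8 × 135.0³ × 3.6)
    = 7.81e+08 / 7.08588e+07 = 11.02 → 11 coils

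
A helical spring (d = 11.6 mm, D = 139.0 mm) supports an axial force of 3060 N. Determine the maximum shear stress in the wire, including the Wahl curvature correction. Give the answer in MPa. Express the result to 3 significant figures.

777 MPa

Spring index C = D/d = 139.0/11.6 = 11.9828
K_W = (4C−1)/(4C−4) + 0.615/C = 46.931/43.931 + 0.0513 = 1.1196
τ₀ = 8FD/(πd³) = 8·3060·139.0/(π·11.6³) = 3.40272e+06/4903.7 = 693.91 MPa
τ_max = K·τ₀ = 1.1196 × 693.91 = 776.91 MPa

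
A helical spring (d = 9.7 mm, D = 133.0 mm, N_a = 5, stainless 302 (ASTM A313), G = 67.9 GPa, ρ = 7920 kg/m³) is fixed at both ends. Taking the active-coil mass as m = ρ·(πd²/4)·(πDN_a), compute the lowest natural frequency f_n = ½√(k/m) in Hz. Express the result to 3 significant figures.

36.1 Hz

k = Gd⁴/(8D³N_a) = (67.9×10³)(9.7⁴)/(8·133.0³·5) = 6.3877 N/mm = 6387.7 N/m
Wire length L = πDN_a = π·133.0·5 = 2089.2 mm
m = ρ·(πd²/4)·L = 7920 × 73.898×10⁻⁶ m² × 2.0892 m = 1.2227 kg
f_n = ½√(k/m) = 0.5·√(6387.7/1.2227) = 0.5·√(5224.1) = 36.139 Hz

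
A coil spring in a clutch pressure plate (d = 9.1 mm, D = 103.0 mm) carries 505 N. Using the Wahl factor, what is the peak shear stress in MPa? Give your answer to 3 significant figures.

Spring index C = D/d = 103.0/9.1 = 11.3187
K_W = (4C−1)/(4C−4) + 0.615/C = 44.275/41.275 + 0.0543 = 1.1270
τ₀ = 8FD/(πd³) = 8·505·103.0/(π·9.1³) = 416120/2367.4 = 175.77 MPa
τ_max = K·τ₀ = 1.1270 × 175.77 = 198.1 MPa

198 MPa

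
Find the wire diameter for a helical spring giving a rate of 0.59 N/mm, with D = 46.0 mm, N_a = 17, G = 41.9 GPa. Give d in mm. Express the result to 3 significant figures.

3.69 mm

d = (8D³N_a·k / G)^(1/4) = (8·46.0³·17·0.59 / (41.9×10³))^0.25
  = (186.4)^0.25 = 3.6950 mm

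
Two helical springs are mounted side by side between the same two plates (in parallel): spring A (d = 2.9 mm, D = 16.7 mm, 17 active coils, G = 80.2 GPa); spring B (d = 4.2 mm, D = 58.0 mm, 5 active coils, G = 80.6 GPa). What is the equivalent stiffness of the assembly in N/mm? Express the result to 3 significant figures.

12.2 N/mm

k_A = Gd⁴/(8D³N_a) = (80.2×10³)(2.9⁴)/(8·16.7³·17) = 8.9553 N/mm
k_B = Gd⁴/(8D³N_a) = (80.6×10³)(4.2⁴)/(8·58.0³·5) = 3.2136 N/mm
Parallel: k_eq = 8.9553 + 3.2136 = 12.169 N/mm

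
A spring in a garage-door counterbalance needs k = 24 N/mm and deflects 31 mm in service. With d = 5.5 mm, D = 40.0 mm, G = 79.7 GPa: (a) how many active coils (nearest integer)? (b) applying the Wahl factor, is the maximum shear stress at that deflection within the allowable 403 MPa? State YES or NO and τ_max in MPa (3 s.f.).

(a) 6 coils; (b) NO, τ_max = 543 MPa

N_a = Gd⁴/(8D³k) = (79.7×10³)(5.5⁴)/(8·40.0³·24) = 5.935 → N_a = 6
Actual rate k = Gd⁴/(8D³·6) = 23.74 N/mm
Working load F = kδ = 23.74·31 = 735.95 N
C = 40.0/5.5 = 7.2727; K_W = (4C−1)/(4C−4)+0.615/C = 1.2041
τ_max = K_W·8FD/(πd³) = 1.2041·450.57 = 542.54 MPa
τ_max > 403 MPa → exceeds allowable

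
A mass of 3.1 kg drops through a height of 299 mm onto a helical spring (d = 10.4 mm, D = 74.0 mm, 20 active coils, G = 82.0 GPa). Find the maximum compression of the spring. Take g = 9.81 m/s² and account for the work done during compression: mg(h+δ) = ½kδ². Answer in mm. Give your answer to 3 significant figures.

37.2 mm

k = Gd⁴/(8D³N_a) = (82.0×10³)(10.4⁴)/(8·74.0³·20) = 14.796 N/mm
W = mg = 3.1 × 9.81 = 30.411 N
½kδ² − Wδ − Wh = 0 → δ = (W + √(W² + 2kWh))/k
δ = (30.411 + √(924.83 + 269069))/14.796 = (30.411 + 519.61)/14.796 = 37.175 mm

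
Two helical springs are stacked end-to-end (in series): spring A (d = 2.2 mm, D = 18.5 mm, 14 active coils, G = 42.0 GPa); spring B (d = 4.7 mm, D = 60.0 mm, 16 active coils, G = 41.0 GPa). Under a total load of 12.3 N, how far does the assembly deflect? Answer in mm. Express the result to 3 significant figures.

k_A = Gd⁴/(8D³N_a) = (42.0×10³)(2.2⁴)/(8·18.5³·14) = 1.3874 N/mm
k_B = Gd⁴/(8D³N_a) = (41.0×10³)(4.7⁴)/(8·60.0³·16) = 0.72362 N/mm
Series: 1/k_eq = 1/1.3874 + 1/0.72362 = 2.1027; k_eq = 0.47558 N/mm
δ = F/k_eq = 12.3/0.47558 = 25.863 mm

25.9 mm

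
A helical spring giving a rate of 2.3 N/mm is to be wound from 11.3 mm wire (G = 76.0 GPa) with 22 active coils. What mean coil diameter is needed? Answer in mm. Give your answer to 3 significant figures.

145 mm

D = (Gd⁴/(8N_a·k))^(1/3) = (76.0×10³·11.3⁴/(8·22·2.3))^(1/3)
  = (3.06117e+06)^(1/3) = 145.1986 mm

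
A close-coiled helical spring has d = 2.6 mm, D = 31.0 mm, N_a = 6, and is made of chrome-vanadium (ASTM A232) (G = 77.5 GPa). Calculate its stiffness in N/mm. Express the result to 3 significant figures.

k = Gd⁴/(8D³N_a) = (77.5×10³ × 2.6⁴) / (8 × 31.0³ × 6)
  = 3.54156e+06 / 1.42997e+06 = 2.4767 N/mm

2.48 N/mm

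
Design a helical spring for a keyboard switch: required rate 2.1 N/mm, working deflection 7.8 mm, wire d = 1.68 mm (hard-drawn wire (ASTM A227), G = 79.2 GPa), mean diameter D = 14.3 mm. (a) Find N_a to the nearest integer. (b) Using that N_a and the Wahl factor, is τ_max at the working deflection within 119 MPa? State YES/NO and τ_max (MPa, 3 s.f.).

(a) 13 coils; (b) NO, τ_max = 146 MPa

N_a = Gd⁴/(8D³k) = (79.2×10³)(1.68⁴)/(8·14.3³·2.1) = 12.84 → N_a = 13
Actual rate k = Gd⁴/(8D³·13) = 2.0745 N/mm
Working load F = kδ = 2.0745·7.8 = 16.181 N
C = 14.3/1.68 = 8.5119; K_W = (4C−1)/(4C−4)+0.615/C = 1.1721
τ_max = K_W·8FD/(πd³) = 1.1721·124.27 = 145.66 MPa
τ_max > 119 MPa → exceeds allowable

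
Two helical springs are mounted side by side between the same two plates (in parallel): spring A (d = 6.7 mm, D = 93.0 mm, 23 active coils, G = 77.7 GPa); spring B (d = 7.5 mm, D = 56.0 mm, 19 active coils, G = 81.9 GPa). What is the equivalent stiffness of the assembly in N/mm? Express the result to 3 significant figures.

k_A = Gd⁴/(8D³N_a) = (77.7×10³)(6.7⁴)/(8·93.0³·23) = 1.0579 N/mm
k_B = Gd⁴/(8D³N_a) = (81.9×10³)(7.5⁴)/(8·56.0³·19) = 9.7078 N/mm
Parallel: k_eq = 1.0579 + 9.7078 = 10.766 N/mm

10.8 N/mm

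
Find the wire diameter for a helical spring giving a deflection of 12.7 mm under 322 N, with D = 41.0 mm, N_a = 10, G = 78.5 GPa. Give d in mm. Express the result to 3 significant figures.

Required rate k = F/δ = 322/12.7 = 25.354 N/mm
d = (8D³N_a·k / G)^(1/4) = (8·41.0³·10·25.354 / (78.5×10³))^0.25
  = (1780.8)^0.25 = 6.4961 mm

6.50 mm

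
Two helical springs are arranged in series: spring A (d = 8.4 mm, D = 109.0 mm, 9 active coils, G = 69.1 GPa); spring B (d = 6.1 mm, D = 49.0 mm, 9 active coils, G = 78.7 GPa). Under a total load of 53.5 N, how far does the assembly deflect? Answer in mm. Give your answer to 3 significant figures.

18.7 mm

k_A = Gd⁴/(8D³N_a) = (69.1×10³)(8.4⁴)/(8·109.0³·9) = 3.6896 N/mm
k_B = Gd⁴/(8D³N_a) = (78.7×10³)(6.1⁴)/(8·49.0³·9) = 12.864 N/mm
Series: 1/k_eq = 1/3.6896 + 1/12.864 = 0.34877; k_eq = 2.8672 N/mm
δ = F/k_eq = 53.5/2.8672 = 18.659 mm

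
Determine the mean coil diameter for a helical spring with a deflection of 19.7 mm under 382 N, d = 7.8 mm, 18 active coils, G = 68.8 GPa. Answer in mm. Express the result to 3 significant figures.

45.0 mm

Required rate k = F/δ = 382/19.7 = 19.391 N/mm
D = (Gd⁴/(8N_a·k))^(1/3) = (68.8×10³·7.8⁴/(8·18·19.391))^(1/3)
  = (91202.6)^(1/3) = 45.0128 mm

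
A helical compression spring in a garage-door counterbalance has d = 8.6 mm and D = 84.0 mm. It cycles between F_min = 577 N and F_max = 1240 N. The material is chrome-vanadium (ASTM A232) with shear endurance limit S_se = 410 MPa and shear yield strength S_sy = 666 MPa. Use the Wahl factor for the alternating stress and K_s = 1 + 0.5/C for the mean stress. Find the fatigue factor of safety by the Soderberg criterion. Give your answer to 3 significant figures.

1.26

C = D/d = 84.0/8.6 = 9.7674; K_W = (4C−1)/(4C−4)+0.615/C = 1.1485; K_s = 1+0.5/C = 1.0512
F_a = (F_max−F_min)/2 = 331.5 N; F_m = (F_max+F_min)/2 = 908.5 N
τ_a = K_W·8F_aD/(πd³) = 1.1485 × 111.48 = 128.04 MPa
τ_m = K_s·8F_mD/(πd³) = 1.0512 × 305.53 = 321.17 MPa
Soderberg: 1/n_f = τ_a/S_se + τ_m/S_sy = 128.04/410 + 321.17/666 = 0.31229 + 0.48223 = 0.79452
n_f = 1/0.79452 = 1.259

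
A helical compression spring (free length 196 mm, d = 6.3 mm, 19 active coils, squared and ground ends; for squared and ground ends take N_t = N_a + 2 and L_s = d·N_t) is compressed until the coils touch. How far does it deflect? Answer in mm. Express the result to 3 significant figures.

63.7 mm

N_t = 21; L_s = 6.3·21 = 132.3 mm
δ_solid = L₀ − L_s = 196 − 132.3 = 63.7 mm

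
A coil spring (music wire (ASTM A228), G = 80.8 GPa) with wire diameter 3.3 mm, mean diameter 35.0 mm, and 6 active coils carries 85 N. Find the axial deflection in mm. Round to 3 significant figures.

18.3 mm

k = Gd⁴/(8D³N_a) = (80.8×10³)(3.3⁴)/(8·35.0³·6) = 4.6561 N/mm
δ = F/k = 85 / 4.6561 = 18.256 mm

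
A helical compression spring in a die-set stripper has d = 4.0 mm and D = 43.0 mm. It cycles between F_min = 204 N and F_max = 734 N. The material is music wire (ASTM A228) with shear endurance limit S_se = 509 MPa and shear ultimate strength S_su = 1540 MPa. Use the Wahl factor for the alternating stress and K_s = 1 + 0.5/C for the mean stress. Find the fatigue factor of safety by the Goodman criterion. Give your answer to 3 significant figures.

C = D/d = 43.0/4.0 = 10.7500; K_W = (4C−1)/(4C−4)+0.615/C = 1.1341; K_s = 1+0.5/C = 1.0465
F_a = (F_max−F_min)/2 = 265 N; F_m = (F_max+F_min)/2 = 469 N
τ_a = K_W·8F_aD/(πd³) = 1.1341 × 453.39 = 514.21 MPa
τ_m = K_s·8F_mD/(πd³) = 1.0465 × 802.42 = 839.74 MPa
Goodman: 1/n_f = τ_a/S_se + τ_m/S_su = 514.21/509 + 839.74/1540 = 1.01023 + 0.54529 = 1.5555
n_f = 1/1.5555 = 0.6429

0.643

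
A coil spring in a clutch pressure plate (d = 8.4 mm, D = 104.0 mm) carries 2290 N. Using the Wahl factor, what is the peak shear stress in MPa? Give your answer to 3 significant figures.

Spring index C = D/d = 104.0/8.4 = 12.3810
K_W = (4C−1)/(4C−4) + 0.615/C = 48.524/45.524 + 0.0497 = 1.1156
τ₀ = 8FD/(πd³) = 8·2290·104.0/(π·8.4³) = 1.90528e+06/1862 = 1023.2 MPa
τ_max = K·τ₀ = 1.1156 × 1023.2 = 1141.5 MPa

1140 MPa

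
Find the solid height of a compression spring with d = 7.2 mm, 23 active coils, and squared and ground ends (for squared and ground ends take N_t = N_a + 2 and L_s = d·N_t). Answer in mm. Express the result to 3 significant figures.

180 mm

squared and ground ends: N_t = N_a + 2 = 23 + 2 = 25
L_s = d·N_t = 7.2 × 25 = 180 mm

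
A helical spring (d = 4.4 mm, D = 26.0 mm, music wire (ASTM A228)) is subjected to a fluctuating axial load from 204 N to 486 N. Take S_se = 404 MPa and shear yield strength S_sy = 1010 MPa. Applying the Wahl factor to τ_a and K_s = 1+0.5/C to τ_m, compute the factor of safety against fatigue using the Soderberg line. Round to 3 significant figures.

C = D/d = 26.0/4.4 = 5.9091; K_W = (4C−1)/(4C−4)+0.615/C = 1.2569; K_s = 1+0.5/C = 1.0846
F_a = (F_max−F_min)/2 = 141 N; F_m = (F_max+F_min)/2 = 345 N
τ_a = K_W·8F_aD/(πd³) = 1.2569 × 109.59 = 137.74 MPa
τ_m = K_s·8F_mD/(πd³) = 1.0846 × 268.15 = 290.84 MPa
Soderberg: 1/n_f = τ_a/S_se + τ_m/S_sy = 137.74/404 + 290.84/1010 = 0.34094 + 0.28796 = 0.6289
n_f = 1/0.6289 = 1.59

1.59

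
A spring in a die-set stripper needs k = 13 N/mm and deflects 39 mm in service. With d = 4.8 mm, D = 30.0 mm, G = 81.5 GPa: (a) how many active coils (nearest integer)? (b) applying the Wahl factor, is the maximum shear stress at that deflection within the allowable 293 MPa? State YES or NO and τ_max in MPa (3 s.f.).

N_a = Gd⁴/(8D³k) = (81.5×10³)(4.8⁴)/(8·30.0³·13) = 15.41 → N_a = 15
Actual rate k = Gd⁴/(8D³·15) = 13.353 N/mm
Working load F = kδ = 13.353·39 = 520.77 N
C = 30.0/4.8 = 6.2500; K_W = (4C−1)/(4C−4)+0.615/C = 1.2413
τ_max = K_W·8FD/(πd³) = 1.2413·359.73 = 446.52 MPa
τ_max > 293 MPa → exceeds allowable

(a) 15 coils; (b) NO, τ_max = 447 MPa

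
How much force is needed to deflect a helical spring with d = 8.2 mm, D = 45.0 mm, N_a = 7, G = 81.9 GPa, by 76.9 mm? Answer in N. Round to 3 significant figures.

k = Gd⁴/(8D³N_a) = (81.9×10³)(8.2⁴)/(8·45.0³·7) = 72.563 N/mm
F = k·δ = 72.563 × 76.9 = 5580.1 N

5580 N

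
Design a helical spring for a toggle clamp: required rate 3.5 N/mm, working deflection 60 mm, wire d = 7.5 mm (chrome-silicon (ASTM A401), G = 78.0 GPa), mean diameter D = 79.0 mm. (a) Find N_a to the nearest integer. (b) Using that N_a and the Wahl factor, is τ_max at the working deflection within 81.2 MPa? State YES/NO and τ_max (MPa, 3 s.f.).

N_a = Gd⁴/(8D³k) = (78.0×10³)(7.5⁴)/(8·79.0³·3.5) = 17.88 → N_a = 18
Actual rate k = Gd⁴/(8D³·18) = 3.4761 N/mm
Working load F = kδ = 3.4761·60 = 208.57 N
C = 79.0/7.5 = 10.5333; K_W = (4C−1)/(4C−4)+0.615/C = 1.1371
τ_max = K_W·8FD/(πd³) = 1.1371·99.456 = 113.09 MPa
τ_max > 81.2 MPa → exceeds allowable

(a) 18 coils; (b) NO, τ_max = 113 MPa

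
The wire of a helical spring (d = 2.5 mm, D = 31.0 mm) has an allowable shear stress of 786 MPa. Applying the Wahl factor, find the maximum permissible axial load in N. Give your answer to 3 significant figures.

139 N

C = D/d = 31.0/2.5 = 12.4000
K_W = (4C−1)/(4C−4) + 0.615/C = 48.600/45.600 + 0.0496 = 1.1154
τ_max = K·8FD/(πd³) → F_max = τ_allow·πd³/(8DK)
F_max = 786·π·2.5³/(8·31.0·1.1154) = 38583/276.62 = 139.48 N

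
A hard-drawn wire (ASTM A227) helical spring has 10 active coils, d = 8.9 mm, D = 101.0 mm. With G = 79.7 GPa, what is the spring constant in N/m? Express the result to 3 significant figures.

k = Gd⁴/(8D³N_a) = (79.7×10³ × 8.9⁴) / (8 × 101.0³ × 10)
  = 5.00056e+08 / 8.24241e+07 = 6.0669 N/mm = 6066.9 N/m

6070 N/m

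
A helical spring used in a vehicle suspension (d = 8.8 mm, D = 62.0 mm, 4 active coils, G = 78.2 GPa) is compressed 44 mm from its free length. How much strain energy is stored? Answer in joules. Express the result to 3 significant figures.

k = Gd⁴/(8D³N_a) = (78.2×10³)(8.8⁴)/(8·62.0³·4) = 61.491 N/mm
U = ½kδ² = 0.5 × 61.491 × 44² = 59523 N·mm = 59.523 J

59.5 J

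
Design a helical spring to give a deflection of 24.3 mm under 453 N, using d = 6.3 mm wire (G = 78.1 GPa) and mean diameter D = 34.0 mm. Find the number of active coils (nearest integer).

Required rate k = F/δ = 453/24.3 = 18.642 N/mm
N_a = Gd⁴/(8D³k) = (78.1×10³ × 6.3⁴)/(8 × 34.0³ × 18.642)
    = 1.23031e+08 / 5.86163e+06 = 20.99 → 21 coils

21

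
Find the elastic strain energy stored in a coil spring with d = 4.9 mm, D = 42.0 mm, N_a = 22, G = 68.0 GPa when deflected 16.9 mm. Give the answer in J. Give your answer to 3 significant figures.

k = Gd⁴/(8D³N_a) = (68.0×10³)(4.9⁴)/(8·42.0³·22) = 3.0063 N/mm
U = ½kδ² = 0.5 × 3.0063 × 16.9² = 429.32 N·mm = 0.42932 J

0.429 J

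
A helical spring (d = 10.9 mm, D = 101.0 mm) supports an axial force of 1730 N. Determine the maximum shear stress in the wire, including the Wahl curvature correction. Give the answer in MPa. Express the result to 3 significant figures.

Spring index C = D/d = 101.0/10.9 = 9.2661
K_W = (4C−1)/(4C−4) + 0.615/C = 36.064/33.064 + 0.0664 = 1.1571
τ₀ = 8FD/(πd³) = 8·1730·101.0/(π·10.9³) = 1.39784e+06/4068.5 = 343.58 MPa
τ_max = K·τ₀ = 1.1571 × 343.58 = 397.56 MPa

398 MPa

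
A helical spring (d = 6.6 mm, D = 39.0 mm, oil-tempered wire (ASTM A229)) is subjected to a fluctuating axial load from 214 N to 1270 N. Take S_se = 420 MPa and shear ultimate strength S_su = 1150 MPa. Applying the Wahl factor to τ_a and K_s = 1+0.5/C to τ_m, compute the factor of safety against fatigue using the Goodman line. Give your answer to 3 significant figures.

C = D/d = 39.0/6.6 = 5.9091; K_W = (4C−1)/(4C−4)+0.615/C = 1.2569; K_s = 1+0.5/C = 1.0846
F_a = (F_max−F_min)/2 = 528 N; F_m = (F_max+F_min)/2 = 742 N
τ_a = K_W·8F_aD/(πd³) = 1.2569 × 182.39 = 229.24 MPa
τ_m = K_s·8F_mD/(πd³) = 1.0846 × 256.32 = 278 MPa
Goodman: 1/n_f = τ_a/S_se + τ_m/S_su = 229.24/420 + 278/1150 = 0.54581 + 0.24174 = 0.78755
n_f = 1/0.78755 = 1.27

1.27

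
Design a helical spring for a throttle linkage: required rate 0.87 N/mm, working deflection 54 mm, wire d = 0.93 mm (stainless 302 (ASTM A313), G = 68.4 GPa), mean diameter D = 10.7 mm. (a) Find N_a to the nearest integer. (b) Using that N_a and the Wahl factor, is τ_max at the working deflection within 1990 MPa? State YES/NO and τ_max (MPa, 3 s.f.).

N_a = Gd⁴/(8D³k) = (68.4×10³)(0.93⁴)/(8·10.7³·0.87) = 6.001 → N_a = 6
Actual rate k = Gd⁴/(8D³·6) = 0.87015 N/mm
Working load F = kδ = 0.87015·54 = 46.988 N
C = 10.7/0.93 = 11.5054; K_W = (4C−1)/(4C−4)+0.615/C = 1.1248
τ_max = K_W·8FD/(πd³) = 1.1248·1591.7 = 1790.4 MPa
τ_max ≤ 1990 MPa → acceptable

(a) 6 coils; (b) YES, τ_max = 1790 MPa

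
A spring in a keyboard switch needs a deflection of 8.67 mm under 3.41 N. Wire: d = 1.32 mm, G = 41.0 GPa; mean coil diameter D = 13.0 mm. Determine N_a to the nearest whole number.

18

Required rate k = F/δ = 3.41/8.67 = 0.39331 N/mm
N_a = Gd⁴/(8D³k) = (41.0×10³ × 1.32⁴)/(8 × 13.0³ × 0.39331)
    = 124474 / 6912.82 = 18.01 → 18 coils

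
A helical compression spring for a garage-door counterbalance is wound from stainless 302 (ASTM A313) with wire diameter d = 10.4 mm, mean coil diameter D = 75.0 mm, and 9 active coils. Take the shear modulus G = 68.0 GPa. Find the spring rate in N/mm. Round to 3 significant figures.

k = Gd⁴/(8D³N_a) = (68.0×10³ × 10.4⁴) / (8 × 75.0³ × 9)
  = 7.95504e+08 / 3.0375e+07 = 26.189 N/mm

26.2 N/mm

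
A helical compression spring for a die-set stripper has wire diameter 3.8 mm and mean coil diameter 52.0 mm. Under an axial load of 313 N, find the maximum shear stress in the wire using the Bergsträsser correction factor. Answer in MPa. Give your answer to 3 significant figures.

Spring index C = D/d = 52.0/3.8 = 13.6842
K_B = (4C+2)/(4C−3) = 56.737/51.737 = 1.0966
τ₀ = 8FD/(πd³) = 8·313·52.0/(π·3.8³) = 130208/172.39 = 755.33 MPa
τ_max = K·τ₀ = 1.0966 × 755.33 = 828.33 MPa

828 MPa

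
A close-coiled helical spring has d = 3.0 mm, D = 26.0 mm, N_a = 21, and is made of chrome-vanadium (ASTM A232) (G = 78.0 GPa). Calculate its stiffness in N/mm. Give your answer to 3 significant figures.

k = Gd⁴/(8D³N_a) = (78.0×10³ × 3.0⁴) / (8 × 26.0³ × 21)
  = 6.318e+06 / 2.95277e+06 = 2.1397 N/mm

2.14 N/mm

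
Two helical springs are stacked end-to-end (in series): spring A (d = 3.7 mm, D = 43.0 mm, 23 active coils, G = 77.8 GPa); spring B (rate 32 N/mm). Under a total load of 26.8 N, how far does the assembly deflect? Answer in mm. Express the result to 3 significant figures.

27.7 mm

k_A = Gd⁴/(8D³N_a) = (77.8×10³)(3.7⁴)/(8·43.0³·23) = 0.9967 N/mm
Series: 1/k_eq = 1/0.9967 + 1/32 = 1.0346; k_eq = 0.96659 N/mm
δ = F/k_eq = 26.8/0.96659 = 27.726 mm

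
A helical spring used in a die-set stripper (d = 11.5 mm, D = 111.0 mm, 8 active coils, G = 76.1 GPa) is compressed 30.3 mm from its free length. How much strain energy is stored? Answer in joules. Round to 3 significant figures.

6.98 J

k = Gd⁴/(8D³N_a) = (76.1×10³)(11.5⁴)/(8·111.0³·8) = 15.206 N/mm
U = ½kδ² = 0.5 × 15.206 × 30.3² = 6980.4 N·mm = 6.9804 J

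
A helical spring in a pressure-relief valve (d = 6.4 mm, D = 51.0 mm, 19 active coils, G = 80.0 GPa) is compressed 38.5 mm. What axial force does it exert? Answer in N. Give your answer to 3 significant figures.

256 N

k = Gd⁴/(8D³N_a) = (80.0×10³)(6.4⁴)/(8·51.0³·19) = 6.6567 N/mm
F = k·δ = 6.6567 × 38.5 = 256.28 N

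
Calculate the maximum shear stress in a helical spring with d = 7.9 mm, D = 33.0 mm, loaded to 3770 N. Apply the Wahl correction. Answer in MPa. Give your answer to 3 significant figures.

Spring index C = D/d = 33.0/7.9 = 4.1772
K_W = (4C−1)/(4C−4) + 0.615/C = 15.709/12.709 + 0.1472 = 1.3833
τ₀ = 8FD/(πd³) = 8·3770·33.0/(π·7.9³) = 995280/1548.9 = 642.56 MPa
τ_max = K·τ₀ = 1.3833 × 642.56 = 888.84 MPa

889 MPa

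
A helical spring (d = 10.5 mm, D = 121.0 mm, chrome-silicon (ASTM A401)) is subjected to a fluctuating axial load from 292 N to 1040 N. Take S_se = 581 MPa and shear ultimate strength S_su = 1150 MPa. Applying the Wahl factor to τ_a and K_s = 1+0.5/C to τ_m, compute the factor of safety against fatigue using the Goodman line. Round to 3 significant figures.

C = D/d = 121.0/10.5 = 11.5238; K_W = (4C−1)/(4C−4)+0.615/C = 1.1246; K_s = 1+0.5/C = 1.0434
F_a = (F_max−F_min)/2 = 374 N; F_m = (F_max+F_min)/2 = 666 N
τ_a = K_W·8F_aD/(πd³) = 1.1246 × 99.547 = 111.95 MPa
τ_m = K_s·8F_mD/(πd³) = 1.0434 × 177.27 = 184.96 MPa
Goodman: 1/n_f = τ_a/S_se + τ_m/S_su = 111.95/581 + 184.96/1150 = 0.19269 + 0.16083 = 0.35353
n_f = 1/0.35353 = 2.829

2.83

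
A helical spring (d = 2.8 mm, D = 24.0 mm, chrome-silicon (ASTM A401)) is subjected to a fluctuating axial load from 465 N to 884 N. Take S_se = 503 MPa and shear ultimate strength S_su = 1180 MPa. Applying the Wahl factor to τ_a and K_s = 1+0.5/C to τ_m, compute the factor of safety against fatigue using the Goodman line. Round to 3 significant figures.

C = D/d = 24.0/2.8 = 8.5714; K_W = (4C−1)/(4C−4)+0.615/C = 1.1708; K_s = 1+0.5/C = 1.0583
F_a = (F_max−F_min)/2 = 209.5 N; F_m = (F_max+F_min)/2 = 674.5 N
τ_a = K_W·8F_aD/(πd³) = 1.1708 × 583.26 = 682.88 MPa
τ_m = K_s·8F_mD/(πd³) = 1.0583 × 1877.8 = 1987.4 MPa
Goodman: 1/n_f = τ_a/S_se + τ_m/S_su = 682.88/503 + 1987.4/1180 = 1.35762 + 1.68422 = 3.0418
n_f = 1/3.0418 = 0.3287

0.329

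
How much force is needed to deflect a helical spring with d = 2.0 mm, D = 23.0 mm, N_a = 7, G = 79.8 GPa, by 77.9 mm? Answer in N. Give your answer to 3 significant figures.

146 N

k = Gd⁴/(8D³N_a) = (79.8×10³)(2.0⁴)/(8·23.0³·7) = 1.8739 N/mm
F = k·δ = 1.8739 × 77.9 = 145.98 N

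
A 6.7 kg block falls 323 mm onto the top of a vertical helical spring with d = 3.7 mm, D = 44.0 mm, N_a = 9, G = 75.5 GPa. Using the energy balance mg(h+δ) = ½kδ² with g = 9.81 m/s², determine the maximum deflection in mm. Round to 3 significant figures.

k = Gd⁴/(8D³N_a) = (75.5×10³)(3.7⁴)/(8·44.0³·9) = 2.3071 N/mm
W = mg = 6.7 × 9.81 = 65.727 N
½kδ² − Wδ − Wh = 0 → δ = (W + √(W² + 2kWh))/k
δ = (65.727 + √(4320 + 97957.9))/2.3071 = (65.727 + 319.81)/2.3071 = 167.11 mm

167 mm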